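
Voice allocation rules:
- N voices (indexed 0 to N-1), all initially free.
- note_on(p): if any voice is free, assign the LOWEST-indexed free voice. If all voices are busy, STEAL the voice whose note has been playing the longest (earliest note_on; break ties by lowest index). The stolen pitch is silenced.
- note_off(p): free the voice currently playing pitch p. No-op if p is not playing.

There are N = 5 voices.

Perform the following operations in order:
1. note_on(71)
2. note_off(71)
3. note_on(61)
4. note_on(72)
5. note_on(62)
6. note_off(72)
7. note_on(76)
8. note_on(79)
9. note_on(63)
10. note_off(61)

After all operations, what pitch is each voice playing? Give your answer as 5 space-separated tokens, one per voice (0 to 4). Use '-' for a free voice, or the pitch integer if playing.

Op 1: note_on(71): voice 0 is free -> assigned | voices=[71 - - - -]
Op 2: note_off(71): free voice 0 | voices=[- - - - -]
Op 3: note_on(61): voice 0 is free -> assigned | voices=[61 - - - -]
Op 4: note_on(72): voice 1 is free -> assigned | voices=[61 72 - - -]
Op 5: note_on(62): voice 2 is free -> assigned | voices=[61 72 62 - -]
Op 6: note_off(72): free voice 1 | voices=[61 - 62 - -]
Op 7: note_on(76): voice 1 is free -> assigned | voices=[61 76 62 - -]
Op 8: note_on(79): voice 3 is free -> assigned | voices=[61 76 62 79 -]
Op 9: note_on(63): voice 4 is free -> assigned | voices=[61 76 62 79 63]
Op 10: note_off(61): free voice 0 | voices=[- 76 62 79 63]

Answer: - 76 62 79 63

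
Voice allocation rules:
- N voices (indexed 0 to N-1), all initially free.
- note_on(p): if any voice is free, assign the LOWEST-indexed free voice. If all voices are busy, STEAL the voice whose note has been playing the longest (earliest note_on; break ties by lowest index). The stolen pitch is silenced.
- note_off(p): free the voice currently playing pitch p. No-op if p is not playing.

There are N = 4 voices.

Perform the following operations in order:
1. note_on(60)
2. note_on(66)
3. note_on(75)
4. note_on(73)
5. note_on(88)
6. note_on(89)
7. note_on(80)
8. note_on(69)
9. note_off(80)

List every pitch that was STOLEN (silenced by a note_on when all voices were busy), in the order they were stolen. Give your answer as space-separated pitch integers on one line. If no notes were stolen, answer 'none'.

Answer: 60 66 75 73

Derivation:
Op 1: note_on(60): voice 0 is free -> assigned | voices=[60 - - -]
Op 2: note_on(66): voice 1 is free -> assigned | voices=[60 66 - -]
Op 3: note_on(75): voice 2 is free -> assigned | voices=[60 66 75 -]
Op 4: note_on(73): voice 3 is free -> assigned | voices=[60 66 75 73]
Op 5: note_on(88): all voices busy, STEAL voice 0 (pitch 60, oldest) -> assign | voices=[88 66 75 73]
Op 6: note_on(89): all voices busy, STEAL voice 1 (pitch 66, oldest) -> assign | voices=[88 89 75 73]
Op 7: note_on(80): all voices busy, STEAL voice 2 (pitch 75, oldest) -> assign | voices=[88 89 80 73]
Op 8: note_on(69): all voices busy, STEAL voice 3 (pitch 73, oldest) -> assign | voices=[88 89 80 69]
Op 9: note_off(80): free voice 2 | voices=[88 89 - 69]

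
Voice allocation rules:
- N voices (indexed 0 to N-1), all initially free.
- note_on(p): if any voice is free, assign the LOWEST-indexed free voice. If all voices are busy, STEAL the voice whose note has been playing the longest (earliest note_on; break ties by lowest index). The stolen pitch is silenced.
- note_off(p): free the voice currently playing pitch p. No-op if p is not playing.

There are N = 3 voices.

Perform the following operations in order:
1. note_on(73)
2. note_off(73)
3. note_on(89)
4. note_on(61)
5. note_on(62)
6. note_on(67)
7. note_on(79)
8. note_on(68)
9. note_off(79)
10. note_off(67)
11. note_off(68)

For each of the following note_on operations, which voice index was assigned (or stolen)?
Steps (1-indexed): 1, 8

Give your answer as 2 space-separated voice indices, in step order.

Answer: 0 2

Derivation:
Op 1: note_on(73): voice 0 is free -> assigned | voices=[73 - -]
Op 2: note_off(73): free voice 0 | voices=[- - -]
Op 3: note_on(89): voice 0 is free -> assigned | voices=[89 - -]
Op 4: note_on(61): voice 1 is free -> assigned | voices=[89 61 -]
Op 5: note_on(62): voice 2 is free -> assigned | voices=[89 61 62]
Op 6: note_on(67): all voices busy, STEAL voice 0 (pitch 89, oldest) -> assign | voices=[67 61 62]
Op 7: note_on(79): all voices busy, STEAL voice 1 (pitch 61, oldest) -> assign | voices=[67 79 62]
Op 8: note_on(68): all voices busy, STEAL voice 2 (pitch 62, oldest) -> assign | voices=[67 79 68]
Op 9: note_off(79): free voice 1 | voices=[67 - 68]
Op 10: note_off(67): free voice 0 | voices=[- - 68]
Op 11: note_off(68): free voice 2 | voices=[- - -]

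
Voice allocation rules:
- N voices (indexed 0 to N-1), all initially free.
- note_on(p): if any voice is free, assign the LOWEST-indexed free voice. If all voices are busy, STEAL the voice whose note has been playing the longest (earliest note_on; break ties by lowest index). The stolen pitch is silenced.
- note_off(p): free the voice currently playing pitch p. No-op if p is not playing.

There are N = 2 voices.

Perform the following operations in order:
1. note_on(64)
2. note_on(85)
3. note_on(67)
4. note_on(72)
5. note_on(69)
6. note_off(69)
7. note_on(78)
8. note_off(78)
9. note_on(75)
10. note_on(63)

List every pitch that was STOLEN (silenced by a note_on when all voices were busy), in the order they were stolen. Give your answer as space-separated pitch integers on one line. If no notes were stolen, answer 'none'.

Op 1: note_on(64): voice 0 is free -> assigned | voices=[64 -]
Op 2: note_on(85): voice 1 is free -> assigned | voices=[64 85]
Op 3: note_on(67): all voices busy, STEAL voice 0 (pitch 64, oldest) -> assign | voices=[67 85]
Op 4: note_on(72): all voices busy, STEAL voice 1 (pitch 85, oldest) -> assign | voices=[67 72]
Op 5: note_on(69): all voices busy, STEAL voice 0 (pitch 67, oldest) -> assign | voices=[69 72]
Op 6: note_off(69): free voice 0 | voices=[- 72]
Op 7: note_on(78): voice 0 is free -> assigned | voices=[78 72]
Op 8: note_off(78): free voice 0 | voices=[- 72]
Op 9: note_on(75): voice 0 is free -> assigned | voices=[75 72]
Op 10: note_on(63): all voices busy, STEAL voice 1 (pitch 72, oldest) -> assign | voices=[75 63]

Answer: 64 85 67 72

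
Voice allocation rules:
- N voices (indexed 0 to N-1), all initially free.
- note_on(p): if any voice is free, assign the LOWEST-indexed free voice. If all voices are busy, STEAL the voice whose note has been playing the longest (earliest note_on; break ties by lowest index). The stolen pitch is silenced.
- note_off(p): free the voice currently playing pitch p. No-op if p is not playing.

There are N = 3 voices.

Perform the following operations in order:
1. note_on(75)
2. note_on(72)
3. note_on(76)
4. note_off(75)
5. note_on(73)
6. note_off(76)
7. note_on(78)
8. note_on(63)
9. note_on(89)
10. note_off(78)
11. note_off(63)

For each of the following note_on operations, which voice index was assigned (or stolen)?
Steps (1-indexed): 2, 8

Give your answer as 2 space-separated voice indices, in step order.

Answer: 1 1

Derivation:
Op 1: note_on(75): voice 0 is free -> assigned | voices=[75 - -]
Op 2: note_on(72): voice 1 is free -> assigned | voices=[75 72 -]
Op 3: note_on(76): voice 2 is free -> assigned | voices=[75 72 76]
Op 4: note_off(75): free voice 0 | voices=[- 72 76]
Op 5: note_on(73): voice 0 is free -> assigned | voices=[73 72 76]
Op 6: note_off(76): free voice 2 | voices=[73 72 -]
Op 7: note_on(78): voice 2 is free -> assigned | voices=[73 72 78]
Op 8: note_on(63): all voices busy, STEAL voice 1 (pitch 72, oldest) -> assign | voices=[73 63 78]
Op 9: note_on(89): all voices busy, STEAL voice 0 (pitch 73, oldest) -> assign | voices=[89 63 78]
Op 10: note_off(78): free voice 2 | voices=[89 63 -]
Op 11: note_off(63): free voice 1 | voices=[89 - -]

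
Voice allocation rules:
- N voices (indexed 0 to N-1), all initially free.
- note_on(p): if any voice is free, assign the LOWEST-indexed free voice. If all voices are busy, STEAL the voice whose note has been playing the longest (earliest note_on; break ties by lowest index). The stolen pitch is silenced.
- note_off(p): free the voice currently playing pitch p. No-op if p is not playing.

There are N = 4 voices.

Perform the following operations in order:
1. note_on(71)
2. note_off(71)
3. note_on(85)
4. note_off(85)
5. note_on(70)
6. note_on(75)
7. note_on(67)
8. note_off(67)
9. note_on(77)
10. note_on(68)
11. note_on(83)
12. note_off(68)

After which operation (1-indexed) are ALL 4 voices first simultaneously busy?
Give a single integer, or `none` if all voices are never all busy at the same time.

Op 1: note_on(71): voice 0 is free -> assigned | voices=[71 - - -]
Op 2: note_off(71): free voice 0 | voices=[- - - -]
Op 3: note_on(85): voice 0 is free -> assigned | voices=[85 - - -]
Op 4: note_off(85): free voice 0 | voices=[- - - -]
Op 5: note_on(70): voice 0 is free -> assigned | voices=[70 - - -]
Op 6: note_on(75): voice 1 is free -> assigned | voices=[70 75 - -]
Op 7: note_on(67): voice 2 is free -> assigned | voices=[70 75 67 -]
Op 8: note_off(67): free voice 2 | voices=[70 75 - -]
Op 9: note_on(77): voice 2 is free -> assigned | voices=[70 75 77 -]
Op 10: note_on(68): voice 3 is free -> assigned | voices=[70 75 77 68]
Op 11: note_on(83): all voices busy, STEAL voice 0 (pitch 70, oldest) -> assign | voices=[83 75 77 68]
Op 12: note_off(68): free voice 3 | voices=[83 75 77 -]

Answer: 10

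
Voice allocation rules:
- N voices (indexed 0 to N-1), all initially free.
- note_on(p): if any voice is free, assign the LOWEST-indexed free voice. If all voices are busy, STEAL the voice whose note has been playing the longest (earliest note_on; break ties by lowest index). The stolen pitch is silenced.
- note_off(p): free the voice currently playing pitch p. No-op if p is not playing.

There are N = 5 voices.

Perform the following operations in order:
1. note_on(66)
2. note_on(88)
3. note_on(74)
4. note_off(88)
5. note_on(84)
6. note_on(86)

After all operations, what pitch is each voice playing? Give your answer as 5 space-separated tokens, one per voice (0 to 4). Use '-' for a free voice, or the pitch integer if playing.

Op 1: note_on(66): voice 0 is free -> assigned | voices=[66 - - - -]
Op 2: note_on(88): voice 1 is free -> assigned | voices=[66 88 - - -]
Op 3: note_on(74): voice 2 is free -> assigned | voices=[66 88 74 - -]
Op 4: note_off(88): free voice 1 | voices=[66 - 74 - -]
Op 5: note_on(84): voice 1 is free -> assigned | voices=[66 84 74 - -]
Op 6: note_on(86): voice 3 is free -> assigned | voices=[66 84 74 86 -]

Answer: 66 84 74 86 -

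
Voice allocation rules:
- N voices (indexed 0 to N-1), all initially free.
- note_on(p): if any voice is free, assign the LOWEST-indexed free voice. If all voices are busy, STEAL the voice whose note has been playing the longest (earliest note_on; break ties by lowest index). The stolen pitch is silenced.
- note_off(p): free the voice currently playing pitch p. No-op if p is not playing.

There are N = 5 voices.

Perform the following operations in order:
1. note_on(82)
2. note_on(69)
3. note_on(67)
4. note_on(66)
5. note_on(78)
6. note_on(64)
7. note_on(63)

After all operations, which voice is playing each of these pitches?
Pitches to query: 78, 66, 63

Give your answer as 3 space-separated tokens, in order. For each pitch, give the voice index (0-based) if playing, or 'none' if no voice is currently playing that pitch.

Op 1: note_on(82): voice 0 is free -> assigned | voices=[82 - - - -]
Op 2: note_on(69): voice 1 is free -> assigned | voices=[82 69 - - -]
Op 3: note_on(67): voice 2 is free -> assigned | voices=[82 69 67 - -]
Op 4: note_on(66): voice 3 is free -> assigned | voices=[82 69 67 66 -]
Op 5: note_on(78): voice 4 is free -> assigned | voices=[82 69 67 66 78]
Op 6: note_on(64): all voices busy, STEAL voice 0 (pitch 82, oldest) -> assign | voices=[64 69 67 66 78]
Op 7: note_on(63): all voices busy, STEAL voice 1 (pitch 69, oldest) -> assign | voices=[64 63 67 66 78]

Answer: 4 3 1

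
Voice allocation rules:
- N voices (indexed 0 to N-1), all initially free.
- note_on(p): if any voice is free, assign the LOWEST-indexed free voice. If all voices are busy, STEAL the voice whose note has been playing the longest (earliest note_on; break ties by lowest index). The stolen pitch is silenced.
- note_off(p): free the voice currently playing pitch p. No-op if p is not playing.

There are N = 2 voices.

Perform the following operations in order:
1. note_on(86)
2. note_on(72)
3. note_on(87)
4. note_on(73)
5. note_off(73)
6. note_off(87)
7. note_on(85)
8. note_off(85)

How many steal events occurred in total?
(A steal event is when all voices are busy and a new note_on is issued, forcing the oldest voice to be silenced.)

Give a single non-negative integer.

Answer: 2

Derivation:
Op 1: note_on(86): voice 0 is free -> assigned | voices=[86 -]
Op 2: note_on(72): voice 1 is free -> assigned | voices=[86 72]
Op 3: note_on(87): all voices busy, STEAL voice 0 (pitch 86, oldest) -> assign | voices=[87 72]
Op 4: note_on(73): all voices busy, STEAL voice 1 (pitch 72, oldest) -> assign | voices=[87 73]
Op 5: note_off(73): free voice 1 | voices=[87 -]
Op 6: note_off(87): free voice 0 | voices=[- -]
Op 7: note_on(85): voice 0 is free -> assigned | voices=[85 -]
Op 8: note_off(85): free voice 0 | voices=[- -]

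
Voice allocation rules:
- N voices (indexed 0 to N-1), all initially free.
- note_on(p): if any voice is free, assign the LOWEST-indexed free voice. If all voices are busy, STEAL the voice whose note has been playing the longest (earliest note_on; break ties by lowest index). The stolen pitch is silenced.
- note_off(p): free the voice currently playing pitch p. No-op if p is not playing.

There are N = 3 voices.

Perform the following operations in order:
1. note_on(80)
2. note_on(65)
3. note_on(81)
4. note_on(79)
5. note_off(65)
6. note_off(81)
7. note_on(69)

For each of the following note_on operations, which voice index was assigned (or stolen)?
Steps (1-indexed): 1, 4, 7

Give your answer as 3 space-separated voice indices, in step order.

Answer: 0 0 1

Derivation:
Op 1: note_on(80): voice 0 is free -> assigned | voices=[80 - -]
Op 2: note_on(65): voice 1 is free -> assigned | voices=[80 65 -]
Op 3: note_on(81): voice 2 is free -> assigned | voices=[80 65 81]
Op 4: note_on(79): all voices busy, STEAL voice 0 (pitch 80, oldest) -> assign | voices=[79 65 81]
Op 5: note_off(65): free voice 1 | voices=[79 - 81]
Op 6: note_off(81): free voice 2 | voices=[79 - -]
Op 7: note_on(69): voice 1 is free -> assigned | voices=[79 69 -]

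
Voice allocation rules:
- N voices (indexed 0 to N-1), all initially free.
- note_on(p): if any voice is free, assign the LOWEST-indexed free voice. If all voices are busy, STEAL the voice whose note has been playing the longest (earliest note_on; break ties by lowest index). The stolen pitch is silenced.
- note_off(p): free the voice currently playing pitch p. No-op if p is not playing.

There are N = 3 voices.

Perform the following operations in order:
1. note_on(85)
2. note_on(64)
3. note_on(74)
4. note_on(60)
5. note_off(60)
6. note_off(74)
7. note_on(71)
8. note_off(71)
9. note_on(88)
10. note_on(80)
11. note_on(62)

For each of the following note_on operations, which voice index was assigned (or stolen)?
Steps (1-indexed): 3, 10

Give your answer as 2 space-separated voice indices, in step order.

Op 1: note_on(85): voice 0 is free -> assigned | voices=[85 - -]
Op 2: note_on(64): voice 1 is free -> assigned | voices=[85 64 -]
Op 3: note_on(74): voice 2 is free -> assigned | voices=[85 64 74]
Op 4: note_on(60): all voices busy, STEAL voice 0 (pitch 85, oldest) -> assign | voices=[60 64 74]
Op 5: note_off(60): free voice 0 | voices=[- 64 74]
Op 6: note_off(74): free voice 2 | voices=[- 64 -]
Op 7: note_on(71): voice 0 is free -> assigned | voices=[71 64 -]
Op 8: note_off(71): free voice 0 | voices=[- 64 -]
Op 9: note_on(88): voice 0 is free -> assigned | voices=[88 64 -]
Op 10: note_on(80): voice 2 is free -> assigned | voices=[88 64 80]
Op 11: note_on(62): all voices busy, STEAL voice 1 (pitch 64, oldest) -> assign | voices=[88 62 80]

Answer: 2 2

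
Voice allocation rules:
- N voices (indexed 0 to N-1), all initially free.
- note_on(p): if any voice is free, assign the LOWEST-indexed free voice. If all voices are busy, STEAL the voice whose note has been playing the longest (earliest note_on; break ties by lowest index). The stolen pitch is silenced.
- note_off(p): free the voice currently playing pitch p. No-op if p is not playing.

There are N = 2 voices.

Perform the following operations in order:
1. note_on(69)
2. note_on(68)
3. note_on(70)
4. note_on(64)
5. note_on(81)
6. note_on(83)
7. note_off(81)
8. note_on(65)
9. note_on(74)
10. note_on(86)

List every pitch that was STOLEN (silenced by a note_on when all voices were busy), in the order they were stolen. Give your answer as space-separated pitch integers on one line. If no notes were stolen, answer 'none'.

Op 1: note_on(69): voice 0 is free -> assigned | voices=[69 -]
Op 2: note_on(68): voice 1 is free -> assigned | voices=[69 68]
Op 3: note_on(70): all voices busy, STEAL voice 0 (pitch 69, oldest) -> assign | voices=[70 68]
Op 4: note_on(64): all voices busy, STEAL voice 1 (pitch 68, oldest) -> assign | voices=[70 64]
Op 5: note_on(81): all voices busy, STEAL voice 0 (pitch 70, oldest) -> assign | voices=[81 64]
Op 6: note_on(83): all voices busy, STEAL voice 1 (pitch 64, oldest) -> assign | voices=[81 83]
Op 7: note_off(81): free voice 0 | voices=[- 83]
Op 8: note_on(65): voice 0 is free -> assigned | voices=[65 83]
Op 9: note_on(74): all voices busy, STEAL voice 1 (pitch 83, oldest) -> assign | voices=[65 74]
Op 10: note_on(86): all voices busy, STEAL voice 0 (pitch 65, oldest) -> assign | voices=[86 74]

Answer: 69 68 70 64 83 65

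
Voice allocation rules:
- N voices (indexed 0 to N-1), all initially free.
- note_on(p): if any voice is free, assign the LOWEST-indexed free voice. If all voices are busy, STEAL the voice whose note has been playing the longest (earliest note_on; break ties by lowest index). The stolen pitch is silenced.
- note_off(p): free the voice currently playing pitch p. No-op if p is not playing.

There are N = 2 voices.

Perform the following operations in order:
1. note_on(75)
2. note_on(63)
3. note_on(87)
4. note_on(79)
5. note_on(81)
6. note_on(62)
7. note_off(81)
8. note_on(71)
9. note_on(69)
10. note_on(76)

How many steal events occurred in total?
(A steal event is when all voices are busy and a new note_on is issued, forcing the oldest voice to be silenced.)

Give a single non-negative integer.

Op 1: note_on(75): voice 0 is free -> assigned | voices=[75 -]
Op 2: note_on(63): voice 1 is free -> assigned | voices=[75 63]
Op 3: note_on(87): all voices busy, STEAL voice 0 (pitch 75, oldest) -> assign | voices=[87 63]
Op 4: note_on(79): all voices busy, STEAL voice 1 (pitch 63, oldest) -> assign | voices=[87 79]
Op 5: note_on(81): all voices busy, STEAL voice 0 (pitch 87, oldest) -> assign | voices=[81 79]
Op 6: note_on(62): all voices busy, STEAL voice 1 (pitch 79, oldest) -> assign | voices=[81 62]
Op 7: note_off(81): free voice 0 | voices=[- 62]
Op 8: note_on(71): voice 0 is free -> assigned | voices=[71 62]
Op 9: note_on(69): all voices busy, STEAL voice 1 (pitch 62, oldest) -> assign | voices=[71 69]
Op 10: note_on(76): all voices busy, STEAL voice 0 (pitch 71, oldest) -> assign | voices=[76 69]

Answer: 6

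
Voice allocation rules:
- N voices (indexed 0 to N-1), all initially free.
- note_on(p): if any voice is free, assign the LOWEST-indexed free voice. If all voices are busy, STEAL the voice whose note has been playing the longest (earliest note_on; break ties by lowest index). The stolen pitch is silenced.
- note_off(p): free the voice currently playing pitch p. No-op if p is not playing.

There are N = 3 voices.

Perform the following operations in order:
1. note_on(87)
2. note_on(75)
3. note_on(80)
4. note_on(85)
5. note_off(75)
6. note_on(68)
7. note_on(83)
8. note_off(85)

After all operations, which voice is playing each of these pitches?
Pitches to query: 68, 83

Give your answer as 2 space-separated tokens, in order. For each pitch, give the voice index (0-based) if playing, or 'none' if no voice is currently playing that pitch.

Op 1: note_on(87): voice 0 is free -> assigned | voices=[87 - -]
Op 2: note_on(75): voice 1 is free -> assigned | voices=[87 75 -]
Op 3: note_on(80): voice 2 is free -> assigned | voices=[87 75 80]
Op 4: note_on(85): all voices busy, STEAL voice 0 (pitch 87, oldest) -> assign | voices=[85 75 80]
Op 5: note_off(75): free voice 1 | voices=[85 - 80]
Op 6: note_on(68): voice 1 is free -> assigned | voices=[85 68 80]
Op 7: note_on(83): all voices busy, STEAL voice 2 (pitch 80, oldest) -> assign | voices=[85 68 83]
Op 8: note_off(85): free voice 0 | voices=[- 68 83]

Answer: 1 2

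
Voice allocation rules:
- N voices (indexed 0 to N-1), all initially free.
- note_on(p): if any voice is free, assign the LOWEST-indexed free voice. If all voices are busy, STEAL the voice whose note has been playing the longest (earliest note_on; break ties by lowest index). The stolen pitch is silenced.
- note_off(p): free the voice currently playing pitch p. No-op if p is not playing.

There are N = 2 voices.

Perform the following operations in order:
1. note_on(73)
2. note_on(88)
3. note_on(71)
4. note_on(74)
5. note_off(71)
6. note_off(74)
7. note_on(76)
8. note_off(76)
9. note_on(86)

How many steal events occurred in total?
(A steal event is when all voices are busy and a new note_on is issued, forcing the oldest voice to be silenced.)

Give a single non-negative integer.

Op 1: note_on(73): voice 0 is free -> assigned | voices=[73 -]
Op 2: note_on(88): voice 1 is free -> assigned | voices=[73 88]
Op 3: note_on(71): all voices busy, STEAL voice 0 (pitch 73, oldest) -> assign | voices=[71 88]
Op 4: note_on(74): all voices busy, STEAL voice 1 (pitch 88, oldest) -> assign | voices=[71 74]
Op 5: note_off(71): free voice 0 | voices=[- 74]
Op 6: note_off(74): free voice 1 | voices=[- -]
Op 7: note_on(76): voice 0 is free -> assigned | voices=[76 -]
Op 8: note_off(76): free voice 0 | voices=[- -]
Op 9: note_on(86): voice 0 is free -> assigned | voices=[86 -]

Answer: 2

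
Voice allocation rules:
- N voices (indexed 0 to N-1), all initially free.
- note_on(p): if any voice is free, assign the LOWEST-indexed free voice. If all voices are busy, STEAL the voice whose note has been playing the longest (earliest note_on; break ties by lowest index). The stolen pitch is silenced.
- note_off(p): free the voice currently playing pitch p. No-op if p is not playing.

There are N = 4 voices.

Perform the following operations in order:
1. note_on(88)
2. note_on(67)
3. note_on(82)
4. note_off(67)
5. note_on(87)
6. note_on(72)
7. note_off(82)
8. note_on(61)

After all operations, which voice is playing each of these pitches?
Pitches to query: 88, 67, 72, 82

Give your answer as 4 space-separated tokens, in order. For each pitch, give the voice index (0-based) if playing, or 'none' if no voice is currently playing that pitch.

Op 1: note_on(88): voice 0 is free -> assigned | voices=[88 - - -]
Op 2: note_on(67): voice 1 is free -> assigned | voices=[88 67 - -]
Op 3: note_on(82): voice 2 is free -> assigned | voices=[88 67 82 -]
Op 4: note_off(67): free voice 1 | voices=[88 - 82 -]
Op 5: note_on(87): voice 1 is free -> assigned | voices=[88 87 82 -]
Op 6: note_on(72): voice 3 is free -> assigned | voices=[88 87 82 72]
Op 7: note_off(82): free voice 2 | voices=[88 87 - 72]
Op 8: note_on(61): voice 2 is free -> assigned | voices=[88 87 61 72]

Answer: 0 none 3 none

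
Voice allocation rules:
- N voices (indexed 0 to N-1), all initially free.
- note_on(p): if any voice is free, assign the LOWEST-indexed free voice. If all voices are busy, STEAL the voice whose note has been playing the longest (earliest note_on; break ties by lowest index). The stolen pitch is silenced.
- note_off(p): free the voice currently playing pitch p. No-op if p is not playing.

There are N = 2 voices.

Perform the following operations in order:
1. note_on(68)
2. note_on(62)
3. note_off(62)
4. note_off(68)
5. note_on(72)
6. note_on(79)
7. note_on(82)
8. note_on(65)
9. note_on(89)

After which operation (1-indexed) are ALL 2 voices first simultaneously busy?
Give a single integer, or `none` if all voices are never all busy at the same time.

Answer: 2

Derivation:
Op 1: note_on(68): voice 0 is free -> assigned | voices=[68 -]
Op 2: note_on(62): voice 1 is free -> assigned | voices=[68 62]
Op 3: note_off(62): free voice 1 | voices=[68 -]
Op 4: note_off(68): free voice 0 | voices=[- -]
Op 5: note_on(72): voice 0 is free -> assigned | voices=[72 -]
Op 6: note_on(79): voice 1 is free -> assigned | voices=[72 79]
Op 7: note_on(82): all voices busy, STEAL voice 0 (pitch 72, oldest) -> assign | voices=[82 79]
Op 8: note_on(65): all voices busy, STEAL voice 1 (pitch 79, oldest) -> assign | voices=[82 65]
Op 9: note_on(89): all voices busy, STEAL voice 0 (pitch 82, oldest) -> assign | voices=[89 65]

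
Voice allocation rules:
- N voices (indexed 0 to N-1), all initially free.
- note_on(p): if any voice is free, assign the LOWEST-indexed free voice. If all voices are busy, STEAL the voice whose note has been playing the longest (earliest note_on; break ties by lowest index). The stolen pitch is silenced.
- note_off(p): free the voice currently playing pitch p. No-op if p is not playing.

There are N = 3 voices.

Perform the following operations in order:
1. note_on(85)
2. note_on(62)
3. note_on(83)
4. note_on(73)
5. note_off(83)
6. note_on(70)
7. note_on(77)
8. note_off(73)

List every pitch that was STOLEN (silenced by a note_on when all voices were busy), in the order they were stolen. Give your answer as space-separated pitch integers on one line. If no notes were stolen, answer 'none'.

Op 1: note_on(85): voice 0 is free -> assigned | voices=[85 - -]
Op 2: note_on(62): voice 1 is free -> assigned | voices=[85 62 -]
Op 3: note_on(83): voice 2 is free -> assigned | voices=[85 62 83]
Op 4: note_on(73): all voices busy, STEAL voice 0 (pitch 85, oldest) -> assign | voices=[73 62 83]
Op 5: note_off(83): free voice 2 | voices=[73 62 -]
Op 6: note_on(70): voice 2 is free -> assigned | voices=[73 62 70]
Op 7: note_on(77): all voices busy, STEAL voice 1 (pitch 62, oldest) -> assign | voices=[73 77 70]
Op 8: note_off(73): free voice 0 | voices=[- 77 70]

Answer: 85 62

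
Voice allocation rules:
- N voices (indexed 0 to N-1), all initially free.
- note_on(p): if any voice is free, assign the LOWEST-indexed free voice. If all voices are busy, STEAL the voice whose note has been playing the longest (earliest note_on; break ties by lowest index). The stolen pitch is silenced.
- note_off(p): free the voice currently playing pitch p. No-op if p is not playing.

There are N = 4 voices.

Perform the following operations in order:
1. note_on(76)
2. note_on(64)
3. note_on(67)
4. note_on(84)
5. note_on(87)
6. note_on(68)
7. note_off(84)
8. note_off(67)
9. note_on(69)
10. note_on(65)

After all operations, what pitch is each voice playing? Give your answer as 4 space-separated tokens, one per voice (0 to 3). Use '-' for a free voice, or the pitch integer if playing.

Answer: 87 68 69 65

Derivation:
Op 1: note_on(76): voice 0 is free -> assigned | voices=[76 - - -]
Op 2: note_on(64): voice 1 is free -> assigned | voices=[76 64 - -]
Op 3: note_on(67): voice 2 is free -> assigned | voices=[76 64 67 -]
Op 4: note_on(84): voice 3 is free -> assigned | voices=[76 64 67 84]
Op 5: note_on(87): all voices busy, STEAL voice 0 (pitch 76, oldest) -> assign | voices=[87 64 67 84]
Op 6: note_on(68): all voices busy, STEAL voice 1 (pitch 64, oldest) -> assign | voices=[87 68 67 84]
Op 7: note_off(84): free voice 3 | voices=[87 68 67 -]
Op 8: note_off(67): free voice 2 | voices=[87 68 - -]
Op 9: note_on(69): voice 2 is free -> assigned | voices=[87 68 69 -]
Op 10: note_on(65): voice 3 is free -> assigned | voices=[87 68 69 65]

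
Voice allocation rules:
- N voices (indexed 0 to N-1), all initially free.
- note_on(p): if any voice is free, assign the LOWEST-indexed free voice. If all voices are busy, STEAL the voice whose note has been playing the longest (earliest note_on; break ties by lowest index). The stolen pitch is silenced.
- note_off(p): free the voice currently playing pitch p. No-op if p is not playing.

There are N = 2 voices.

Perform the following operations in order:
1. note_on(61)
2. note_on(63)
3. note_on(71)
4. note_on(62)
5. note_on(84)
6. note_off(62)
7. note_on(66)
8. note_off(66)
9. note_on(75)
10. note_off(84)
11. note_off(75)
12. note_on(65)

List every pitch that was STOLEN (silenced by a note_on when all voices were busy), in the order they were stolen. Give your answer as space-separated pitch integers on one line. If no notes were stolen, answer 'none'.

Answer: 61 63 71

Derivation:
Op 1: note_on(61): voice 0 is free -> assigned | voices=[61 -]
Op 2: note_on(63): voice 1 is free -> assigned | voices=[61 63]
Op 3: note_on(71): all voices busy, STEAL voice 0 (pitch 61, oldest) -> assign | voices=[71 63]
Op 4: note_on(62): all voices busy, STEAL voice 1 (pitch 63, oldest) -> assign | voices=[71 62]
Op 5: note_on(84): all voices busy, STEAL voice 0 (pitch 71, oldest) -> assign | voices=[84 62]
Op 6: note_off(62): free voice 1 | voices=[84 -]
Op 7: note_on(66): voice 1 is free -> assigned | voices=[84 66]
Op 8: note_off(66): free voice 1 | voices=[84 -]
Op 9: note_on(75): voice 1 is free -> assigned | voices=[84 75]
Op 10: note_off(84): free voice 0 | voices=[- 75]
Op 11: note_off(75): free voice 1 | voices=[- -]
Op 12: note_on(65): voice 0 is free -> assigned | voices=[65 -]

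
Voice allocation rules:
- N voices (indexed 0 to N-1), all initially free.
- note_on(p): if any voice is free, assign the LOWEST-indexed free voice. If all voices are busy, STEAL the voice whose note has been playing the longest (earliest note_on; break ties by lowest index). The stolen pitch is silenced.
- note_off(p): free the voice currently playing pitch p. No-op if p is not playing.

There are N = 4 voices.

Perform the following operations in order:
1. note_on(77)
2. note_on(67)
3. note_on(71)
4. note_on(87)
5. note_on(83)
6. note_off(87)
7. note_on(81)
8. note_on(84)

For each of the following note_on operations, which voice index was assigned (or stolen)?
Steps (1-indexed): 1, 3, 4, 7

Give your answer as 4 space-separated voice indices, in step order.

Answer: 0 2 3 3

Derivation:
Op 1: note_on(77): voice 0 is free -> assigned | voices=[77 - - -]
Op 2: note_on(67): voice 1 is free -> assigned | voices=[77 67 - -]
Op 3: note_on(71): voice 2 is free -> assigned | voices=[77 67 71 -]
Op 4: note_on(87): voice 3 is free -> assigned | voices=[77 67 71 87]
Op 5: note_on(83): all voices busy, STEAL voice 0 (pitch 77, oldest) -> assign | voices=[83 67 71 87]
Op 6: note_off(87): free voice 3 | voices=[83 67 71 -]
Op 7: note_on(81): voice 3 is free -> assigned | voices=[83 67 71 81]
Op 8: note_on(84): all voices busy, STEAL voice 1 (pitch 67, oldest) -> assign | voices=[83 84 71 81]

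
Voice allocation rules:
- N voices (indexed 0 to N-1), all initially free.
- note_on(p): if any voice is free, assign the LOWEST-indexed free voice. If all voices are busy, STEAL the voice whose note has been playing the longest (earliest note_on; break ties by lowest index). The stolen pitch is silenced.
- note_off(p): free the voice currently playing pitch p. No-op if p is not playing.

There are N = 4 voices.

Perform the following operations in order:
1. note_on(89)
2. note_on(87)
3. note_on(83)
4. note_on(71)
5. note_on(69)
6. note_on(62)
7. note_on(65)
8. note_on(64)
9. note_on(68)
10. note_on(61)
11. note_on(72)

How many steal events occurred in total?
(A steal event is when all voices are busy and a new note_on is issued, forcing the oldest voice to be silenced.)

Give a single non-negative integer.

Op 1: note_on(89): voice 0 is free -> assigned | voices=[89 - - -]
Op 2: note_on(87): voice 1 is free -> assigned | voices=[89 87 - -]
Op 3: note_on(83): voice 2 is free -> assigned | voices=[89 87 83 -]
Op 4: note_on(71): voice 3 is free -> assigned | voices=[89 87 83 71]
Op 5: note_on(69): all voices busy, STEAL voice 0 (pitch 89, oldest) -> assign | voices=[69 87 83 71]
Op 6: note_on(62): all voices busy, STEAL voice 1 (pitch 87, oldest) -> assign | voices=[69 62 83 71]
Op 7: note_on(65): all voices busy, STEAL voice 2 (pitch 83, oldest) -> assign | voices=[69 62 65 71]
Op 8: note_on(64): all voices busy, STEAL voice 3 (pitch 71, oldest) -> assign | voices=[69 62 65 64]
Op 9: note_on(68): all voices busy, STEAL voice 0 (pitch 69, oldest) -> assign | voices=[68 62 65 64]
Op 10: note_on(61): all voices busy, STEAL voice 1 (pitch 62, oldest) -> assign | voices=[68 61 65 64]
Op 11: note_on(72): all voices busy, STEAL voice 2 (pitch 65, oldest) -> assign | voices=[68 61 72 64]

Answer: 7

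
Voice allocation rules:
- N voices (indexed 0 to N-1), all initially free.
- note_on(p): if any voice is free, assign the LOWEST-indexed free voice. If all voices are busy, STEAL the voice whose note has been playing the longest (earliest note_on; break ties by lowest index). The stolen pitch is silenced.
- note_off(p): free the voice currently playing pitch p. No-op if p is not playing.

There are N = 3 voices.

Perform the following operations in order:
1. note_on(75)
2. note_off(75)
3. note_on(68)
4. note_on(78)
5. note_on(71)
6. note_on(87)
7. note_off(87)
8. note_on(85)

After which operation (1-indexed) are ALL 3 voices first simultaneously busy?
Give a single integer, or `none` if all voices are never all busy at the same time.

Op 1: note_on(75): voice 0 is free -> assigned | voices=[75 - -]
Op 2: note_off(75): free voice 0 | voices=[- - -]
Op 3: note_on(68): voice 0 is free -> assigned | voices=[68 - -]
Op 4: note_on(78): voice 1 is free -> assigned | voices=[68 78 -]
Op 5: note_on(71): voice 2 is free -> assigned | voices=[68 78 71]
Op 6: note_on(87): all voices busy, STEAL voice 0 (pitch 68, oldest) -> assign | voices=[87 78 71]
Op 7: note_off(87): free voice 0 | voices=[- 78 71]
Op 8: note_on(85): voice 0 is free -> assigned | voices=[85 78 71]

Answer: 5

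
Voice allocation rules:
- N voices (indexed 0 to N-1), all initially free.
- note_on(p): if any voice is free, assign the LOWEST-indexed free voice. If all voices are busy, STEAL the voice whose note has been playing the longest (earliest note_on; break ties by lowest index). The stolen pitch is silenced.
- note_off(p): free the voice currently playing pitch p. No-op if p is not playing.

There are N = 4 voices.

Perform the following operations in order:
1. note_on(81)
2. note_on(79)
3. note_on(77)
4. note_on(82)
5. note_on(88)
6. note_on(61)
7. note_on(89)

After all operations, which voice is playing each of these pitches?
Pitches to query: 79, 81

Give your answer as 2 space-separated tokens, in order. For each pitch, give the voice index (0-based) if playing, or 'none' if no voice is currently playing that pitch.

Op 1: note_on(81): voice 0 is free -> assigned | voices=[81 - - -]
Op 2: note_on(79): voice 1 is free -> assigned | voices=[81 79 - -]
Op 3: note_on(77): voice 2 is free -> assigned | voices=[81 79 77 -]
Op 4: note_on(82): voice 3 is free -> assigned | voices=[81 79 77 82]
Op 5: note_on(88): all voices busy, STEAL voice 0 (pitch 81, oldest) -> assign | voices=[88 79 77 82]
Op 6: note_on(61): all voices busy, STEAL voice 1 (pitch 79, oldest) -> assign | voices=[88 61 77 82]
Op 7: note_on(89): all voices busy, STEAL voice 2 (pitch 77, oldest) -> assign | voices=[88 61 89 82]

Answer: none none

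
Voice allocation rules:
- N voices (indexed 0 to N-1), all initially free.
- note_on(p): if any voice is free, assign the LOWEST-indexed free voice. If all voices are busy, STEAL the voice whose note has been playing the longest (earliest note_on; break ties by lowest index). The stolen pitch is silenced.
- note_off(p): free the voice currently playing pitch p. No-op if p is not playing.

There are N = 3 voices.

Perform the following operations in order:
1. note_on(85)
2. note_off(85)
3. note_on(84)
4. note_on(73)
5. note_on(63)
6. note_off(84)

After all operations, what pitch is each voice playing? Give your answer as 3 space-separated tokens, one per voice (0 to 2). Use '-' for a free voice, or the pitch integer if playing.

Answer: - 73 63

Derivation:
Op 1: note_on(85): voice 0 is free -> assigned | voices=[85 - -]
Op 2: note_off(85): free voice 0 | voices=[- - -]
Op 3: note_on(84): voice 0 is free -> assigned | voices=[84 - -]
Op 4: note_on(73): voice 1 is free -> assigned | voices=[84 73 -]
Op 5: note_on(63): voice 2 is free -> assigned | voices=[84 73 63]
Op 6: note_off(84): free voice 0 | voices=[- 73 63]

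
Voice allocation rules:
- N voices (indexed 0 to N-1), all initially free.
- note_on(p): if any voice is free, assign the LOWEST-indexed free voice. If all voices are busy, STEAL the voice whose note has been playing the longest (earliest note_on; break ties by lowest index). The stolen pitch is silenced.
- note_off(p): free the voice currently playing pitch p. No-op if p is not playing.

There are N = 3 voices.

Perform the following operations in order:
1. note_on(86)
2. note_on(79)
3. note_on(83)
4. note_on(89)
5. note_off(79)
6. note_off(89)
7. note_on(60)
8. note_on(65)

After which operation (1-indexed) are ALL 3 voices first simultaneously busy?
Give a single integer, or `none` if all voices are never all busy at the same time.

Op 1: note_on(86): voice 0 is free -> assigned | voices=[86 - -]
Op 2: note_on(79): voice 1 is free -> assigned | voices=[86 79 -]
Op 3: note_on(83): voice 2 is free -> assigned | voices=[86 79 83]
Op 4: note_on(89): all voices busy, STEAL voice 0 (pitch 86, oldest) -> assign | voices=[89 79 83]
Op 5: note_off(79): free voice 1 | voices=[89 - 83]
Op 6: note_off(89): free voice 0 | voices=[- - 83]
Op 7: note_on(60): voice 0 is free -> assigned | voices=[60 - 83]
Op 8: note_on(65): voice 1 is free -> assigned | voices=[60 65 83]

Answer: 3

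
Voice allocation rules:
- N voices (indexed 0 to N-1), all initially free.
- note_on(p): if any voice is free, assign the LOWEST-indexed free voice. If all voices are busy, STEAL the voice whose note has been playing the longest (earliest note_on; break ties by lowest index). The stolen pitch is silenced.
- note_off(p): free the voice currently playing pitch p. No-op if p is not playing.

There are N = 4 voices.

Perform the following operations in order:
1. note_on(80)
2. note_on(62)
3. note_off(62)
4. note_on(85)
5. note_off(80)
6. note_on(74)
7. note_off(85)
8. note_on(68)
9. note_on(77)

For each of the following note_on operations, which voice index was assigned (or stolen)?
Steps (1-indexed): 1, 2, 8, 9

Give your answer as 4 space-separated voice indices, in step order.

Answer: 0 1 1 2

Derivation:
Op 1: note_on(80): voice 0 is free -> assigned | voices=[80 - - -]
Op 2: note_on(62): voice 1 is free -> assigned | voices=[80 62 - -]
Op 3: note_off(62): free voice 1 | voices=[80 - - -]
Op 4: note_on(85): voice 1 is free -> assigned | voices=[80 85 - -]
Op 5: note_off(80): free voice 0 | voices=[- 85 - -]
Op 6: note_on(74): voice 0 is free -> assigned | voices=[74 85 - -]
Op 7: note_off(85): free voice 1 | voices=[74 - - -]
Op 8: note_on(68): voice 1 is free -> assigned | voices=[74 68 - -]
Op 9: note_on(77): voice 2 is free -> assigned | voices=[74 68 77 -]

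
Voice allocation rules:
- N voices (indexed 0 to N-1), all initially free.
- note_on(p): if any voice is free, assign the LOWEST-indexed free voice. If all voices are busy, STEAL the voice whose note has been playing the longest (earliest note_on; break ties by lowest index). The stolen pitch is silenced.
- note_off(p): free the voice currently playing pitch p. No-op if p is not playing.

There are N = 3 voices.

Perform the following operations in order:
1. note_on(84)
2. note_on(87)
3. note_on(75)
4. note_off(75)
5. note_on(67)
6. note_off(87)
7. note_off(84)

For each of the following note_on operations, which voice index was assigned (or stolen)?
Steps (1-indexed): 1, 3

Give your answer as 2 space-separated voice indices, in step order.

Op 1: note_on(84): voice 0 is free -> assigned | voices=[84 - -]
Op 2: note_on(87): voice 1 is free -> assigned | voices=[84 87 -]
Op 3: note_on(75): voice 2 is free -> assigned | voices=[84 87 75]
Op 4: note_off(75): free voice 2 | voices=[84 87 -]
Op 5: note_on(67): voice 2 is free -> assigned | voices=[84 87 67]
Op 6: note_off(87): free voice 1 | voices=[84 - 67]
Op 7: note_off(84): free voice 0 | voices=[- - 67]

Answer: 0 2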